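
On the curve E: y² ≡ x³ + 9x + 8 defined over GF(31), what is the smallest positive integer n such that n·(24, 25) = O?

2P: tangent at (24, 25): λ = (3·24² + 9)/(2·25) ≡ 1/19. 19⁻¹ ≡ 18 (mod 31), so λ ≡ 1·18 ≡ 18.
  x = λ² - 24 - 24 = 324 - 48 ≡ 28; y = λ·(24 - 28) - 25 ≡ 27. → (28, 27)
3P: (28, 27) + (24, 25). λ = (25 - 27)/(24 - 28) ≡ 29/27 mod 31. 27⁻¹ ≡ 23 (mod 31) since 27·23 = 621 ≡ 1, so λ ≡ 16.
  x = λ² - 28 - 24 = 256 - 52 ≡ 18; y = λ·(28 - 18) - 27 ≡ 9. → (18, 9)
4P: (18, 9) + (24, 25). λ = (25 - 9)/(24 - 18) ≡ 16/6 mod 31. 6⁻¹ ≡ 26 (mod 31) since 6·26 = 156 ≡ 1, so λ ≡ 13.
  x = λ² - 18 - 24 = 169 - 42 ≡ 3; y = λ·(18 - 3) - 9 ≡ 0. → (3, 0)
5P: (3, 0) + (24, 25). λ = (25 - 0)/(24 - 3) ≡ 25/21 mod 31. 21⁻¹ ≡ 3 (mod 31) since 21·3 = 63 ≡ 1, so λ ≡ 13.
  x = λ² - 3 - 24 = 169 - 27 ≡ 18; y = λ·(3 - 18) - 0 ≡ 22. → (18, 22)
6P: (18, 22) + (24, 25). λ = (25 - 22)/(24 - 18) ≡ 3/6 mod 31. 6⁻¹ ≡ 26 (mod 31), so λ ≡ 16.
  x = λ² - 18 - 24 = 256 - 42 ≡ 28; y = λ·(18 - 28) - 22 ≡ 4. → (28, 4)
7P: (28, 4) + (24, 25). λ = (25 - 4)/(24 - 28) ≡ 21/27 mod 31. 27⁻¹ ≡ 23 (mod 31), so λ ≡ 18.
  x = λ² - 28 - 24 = 324 - 52 ≡ 24; y = λ·(28 - 24) - 4 ≡ 6. → (24, 6)
8P: (24, 6) + (24, 25): same x and y₁ ≡ -y₂, so the sum is O.
8P = O, so the order is 8.

8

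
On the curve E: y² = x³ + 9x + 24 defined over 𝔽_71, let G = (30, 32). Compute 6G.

Double-and-add on 6 = (110)₂. Start with G = (30, 32) for the leading 1-bit.
double: tangent at (30, 32): λ = (3·30² + 9)/(2·32) ≡ 11/64. 64⁻¹ ≡ 10 (mod 71) since 64·10 = 640 ≡ 1, so λ ≡ 11·10 ≡ 39.
  x = λ² - 30 - 30 = 1521 - 60 ≡ 41; y = λ·(30 - 41) - 32 ≡ 36. → (41, 36)
add G: (41, 36) + (30, 32). λ = (32 - 36)/(30 - 41) ≡ 67/60 mod 71. 60⁻¹ ≡ 58 (mod 71) since 60·58 = 3480 ≡ 1, so λ ≡ 52.
  x = λ² - 41 - 30 = 2704 - 71 ≡ 6; y = λ·(41 - 6) - 36 ≡ 9. → (6, 9)
double: tangent at (6, 9): λ = (3·6² + 9)/(2·9) ≡ 46/18. 18⁻¹ ≡ 4 (mod 71) since 18·4 = 72 ≡ 1, so λ ≡ 46·4 ≡ 42.
  x = λ² - 6 - 6 = 1764 - 12 ≡ 48; y = λ·(6 - 48) - 9 ≡ 2. → (48, 2)

(48, 2)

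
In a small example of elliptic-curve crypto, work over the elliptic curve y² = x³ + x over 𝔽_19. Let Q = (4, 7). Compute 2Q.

tangent at (4, 7): λ = (3·4² + 1)/(2·7) ≡ 11/14. 14⁻¹ ≡ 15 (mod 19) since 14·15 = 210 ≡ 1, so λ ≡ 11·15 ≡ 13.
  x = λ² - 4 - 4 = 169 - 8 ≡ 9; y = λ·(4 - 9) - 7 ≡ 4. → (9, 4)

(9, 4)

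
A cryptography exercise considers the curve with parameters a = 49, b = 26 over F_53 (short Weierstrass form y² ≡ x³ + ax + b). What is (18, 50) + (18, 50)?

(46, 33)

tangent at (18, 50): λ = (3·18² + 49)/(2·50) ≡ 14/47. 47⁻¹ ≡ 44 (mod 53), so λ ≡ 14·44 ≡ 33.
  x = λ² - 18 - 18 = 1089 - 36 ≡ 46; y = λ·(18 - 46) - 50 ≡ 33. → (46, 33)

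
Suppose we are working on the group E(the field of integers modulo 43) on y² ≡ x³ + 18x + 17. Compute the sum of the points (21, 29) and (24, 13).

(21, 29) + (24, 13). λ = (13 - 29)/(24 - 21) ≡ 27/3 mod 43. 3⁻¹ ≡ 29 (mod 43) since 3·29 = 87 ≡ 1, so λ ≡ 9.
  x = λ² - 21 - 24 = 81 - 45 ≡ 36; y = λ·(21 - 36) - 29 ≡ 8. → (36, 8)

(36, 8)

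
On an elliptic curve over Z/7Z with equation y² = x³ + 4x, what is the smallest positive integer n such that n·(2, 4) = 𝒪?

2P: tangent at (2, 4): λ = (3·2² + 4)/(2·4) ≡ 2/1. 1⁻¹ ≡ 1 (mod 7), so λ ≡ 2·1 ≡ 2.
  x = λ² - 2 - 2 = 4 - 4 ≡ 0; y = λ·(2 - 0) - 4 ≡ 0. → (0, 0)
3P: (0, 0) + (2, 4). λ = (4 - 0)/(2 - 0) ≡ 4/2 mod 7. 2⁻¹ ≡ 4 (mod 7), so λ ≡ 2.
  x = λ² - 0 - 2 = 4 - 2 ≡ 2; y = λ·(0 - 2) - 0 ≡ 3. → (2, 3)
4P: (2, 3) + (2, 4): same x and y₁ ≡ -y₂, so the sum is 𝒪.
4P = 𝒪, so the order is 4.

4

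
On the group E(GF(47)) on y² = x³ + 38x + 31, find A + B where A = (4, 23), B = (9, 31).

(4, 23) + (9, 31). λ = (31 - 23)/(9 - 4) ≡ 8/5 mod 47. 5⁻¹ ≡ 19 (mod 47), so λ ≡ 11.
  x = λ² - 4 - 9 = 121 - 13 ≡ 14; y = λ·(4 - 14) - 23 ≡ 8. → (14, 8)

(14, 8)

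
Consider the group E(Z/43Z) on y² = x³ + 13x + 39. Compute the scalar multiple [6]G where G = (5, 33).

(20, 0)

Double-and-add on 6 = (110)₂. Start with G = (5, 33) for the leading 1-bit.
double: tangent at (5, 33): λ = (3·5² + 13)/(2·33) ≡ 2/23. 23⁻¹ ≡ 15 (mod 43), so λ ≡ 2·15 ≡ 30.
  x = λ² - 5 - 5 = 900 - 10 ≡ 30; y = λ·(5 - 30) - 33 ≡ 34. → (30, 34)
add G: (30, 34) + (5, 33). λ = (33 - 34)/(5 - 30) ≡ 42/18 mod 43. 18⁻¹ ≡ 12 (mod 43), so λ ≡ 31.
  x = λ² - 30 - 5 = 961 - 35 ≡ 23; y = λ·(30 - 23) - 34 ≡ 11. → (23, 11)
double: tangent at (23, 11): λ = (3·23² + 13)/(2·11) ≡ 9/22. 22⁻¹ ≡ 2 (mod 43), so λ ≡ 9·2 ≡ 18.
  x = λ² - 23 - 23 = 324 - 46 ≡ 20; y = λ·(23 - 20) - 11 ≡ 0. → (20, 0)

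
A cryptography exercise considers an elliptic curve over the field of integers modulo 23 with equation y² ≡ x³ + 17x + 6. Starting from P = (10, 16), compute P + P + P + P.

(10, 7)

Repeated addition: build up to 4P.
2P: tangent at (10, 16): λ = (3·10² + 17)/(2·16) ≡ 18/9. 9⁻¹ ≡ 18 (mod 23), so λ ≡ 18·18 ≡ 2.
  x = λ² - 10 - 10 = 4 - 20 ≡ 7; y = λ·(10 - 7) - 16 ≡ 13. → (7, 13)
3P: (7, 13) + (10, 16). λ = (16 - 13)/(10 - 7) ≡ 3/3 mod 23. 3⁻¹ ≡ 8 (mod 23), so λ ≡ 1.
  x = λ² - 7 - 10 = 1 - 17 ≡ 7; y = λ·(7 - 7) - 13 ≡ 10. → (7, 10)
4P: (7, 10) + (10, 16). λ = (16 - 10)/(10 - 7) ≡ 6/3 mod 23. 3⁻¹ ≡ 8 (mod 23) since 3·8 = 24 ≡ 1, so λ ≡ 2.
  x = λ² - 7 - 10 = 4 - 17 ≡ 10; y = λ·(7 - 10) - 10 ≡ 7. → (10, 7)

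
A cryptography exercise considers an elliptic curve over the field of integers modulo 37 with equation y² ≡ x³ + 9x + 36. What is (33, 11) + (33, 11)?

(18, 6)

tangent at (33, 11): λ = (3·33² + 9)/(2·11) ≡ 20/22. 22⁻¹ ≡ 32 (mod 37) since 22·32 = 704 ≡ 1, so λ ≡ 20·32 ≡ 11.
  x = λ² - 33 - 33 = 121 - 66 ≡ 18; y = λ·(33 - 18) - 11 ≡ 6. → (18, 6)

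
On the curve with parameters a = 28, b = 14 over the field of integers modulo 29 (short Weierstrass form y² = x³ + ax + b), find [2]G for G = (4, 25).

tangent at (4, 25): λ = (3·4² + 28)/(2·25) ≡ 18/21. 21⁻¹ ≡ 18 (mod 29), so λ ≡ 18·18 ≡ 5.
  x = λ² - 4 - 4 = 25 - 8 ≡ 17; y = λ·(4 - 17) - 25 ≡ 26. → (17, 26)

(17, 26)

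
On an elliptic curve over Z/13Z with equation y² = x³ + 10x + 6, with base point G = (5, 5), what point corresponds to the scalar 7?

O

Double-and-add on 7 = (111)₂. Start with G = (5, 5) for the leading 1-bit.
double: tangent at (5, 5): λ = (3·5² + 10)/(2·5) ≡ 7/10. 10⁻¹ ≡ 4 (mod 13), so λ ≡ 7·4 ≡ 2.
  x = λ² - 5 - 5 = 4 - 10 ≡ 7; y = λ·(5 - 7) - 5 ≡ 4. → (7, 4)
add G: (7, 4) + (5, 5). λ = (5 - 4)/(5 - 7) ≡ 1/11 mod 13. 11⁻¹ ≡ 6 (mod 13) since 11·6 = 66 ≡ 1, so λ ≡ 6.
  x = λ² - 7 - 5 = 36 - 12 ≡ 11; y = λ·(7 - 11) - 4 ≡ 11. → (11, 11)
double: tangent at (11, 11): λ = (3·11² + 10)/(2·11) ≡ 9/9. 9⁻¹ ≡ 3 (mod 13), so λ ≡ 9·3 ≡ 1.
  x = λ² - 11 - 11 = 1 - 22 ≡ 5; y = λ·(11 - 5) - 11 ≡ 8. → (5, 8)
add G: (5, 8) + (5, 5): same x and y₁ ≡ -y₂, so the sum is O.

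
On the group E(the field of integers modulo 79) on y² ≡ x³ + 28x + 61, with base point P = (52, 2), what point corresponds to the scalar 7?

Double-and-add on 7 = (111)₂. Start with P = (52, 2) for the leading 1-bit.
double: tangent at (52, 2): λ = (3·52² + 28)/(2·2) ≡ 3/4. 4⁻¹ ≡ 20 (mod 79) since 4·20 = 80 ≡ 1, so λ ≡ 3·20 ≡ 60.
  x = λ² - 52 - 52 = 3600 - 104 ≡ 20; y = λ·(52 - 20) - 2 ≡ 22. → (20, 22)
add P: (20, 22) + (52, 2). λ = (2 - 22)/(52 - 20) ≡ 59/32 mod 79. 32⁻¹ ≡ 42 (mod 79) since 32·42 = 1344 ≡ 1, so λ ≡ 29.
  x = λ² - 20 - 52 = 841 - 72 ≡ 58; y = λ·(20 - 58) - 22 ≡ 61. → (58, 61)
double: tangent at (58, 61): λ = (3·58² + 28)/(2·61) ≡ 8/43. 43⁻¹ ≡ 68 (mod 79), so λ ≡ 8·68 ≡ 70.
  x = λ² - 58 - 58 = 4900 - 116 ≡ 44; y = λ·(58 - 44) - 61 ≡ 50. → (44, 50)
add P: (44, 50) + (52, 2). λ = (2 - 50)/(52 - 44) ≡ 31/8 mod 79. 8⁻¹ ≡ 10 (mod 79), so λ ≡ 73.
  x = λ² - 44 - 52 = 5329 - 96 ≡ 19; y = λ·(44 - 19) - 50 ≡ 37. → (19, 37)

(19, 37)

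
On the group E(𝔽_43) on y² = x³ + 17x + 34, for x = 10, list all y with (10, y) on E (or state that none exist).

x³ + 17x + 34 = 1204 ≡ 0 (mod 43).
Only y = 0 satisfies y² ≡ 0.

0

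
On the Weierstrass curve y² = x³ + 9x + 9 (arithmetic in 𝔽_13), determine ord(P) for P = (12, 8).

7

2P: tangent at (12, 8): λ = (3·12² + 9)/(2·8) ≡ 12/3. 3⁻¹ ≡ 9 (mod 13) since 3·9 = 27 ≡ 1, so λ ≡ 12·9 ≡ 4.
  x = λ² - 12 - 12 = 16 - 24 ≡ 5; y = λ·(12 - 5) - 8 ≡ 7. → (5, 7)
3P: (5, 7) + (12, 8). λ = (8 - 7)/(12 - 5) ≡ 1/7 mod 13. 7⁻¹ ≡ 2 (mod 13), so λ ≡ 2.
  x = λ² - 5 - 12 = 4 - 17 ≡ 0; y = λ·(5 - 0) - 7 ≡ 3. → (0, 3)
4P: (0, 3) + (12, 8). λ = (8 - 3)/(12 - 0) ≡ 5/12 mod 13. 12⁻¹ ≡ 12 (mod 13) since 12·12 = 144 ≡ 1, so λ ≡ 8.
  x = λ² - 0 - 12 = 64 - 12 ≡ 0; y = λ·(0 - 0) - 3 ≡ 10. → (0, 10)
5P: (0, 10) + (12, 8). λ = (8 - 10)/(12 - 0) ≡ 11/12 mod 13. 12⁻¹ ≡ 12 (mod 13), so λ ≡ 2.
  x = λ² - 0 - 12 = 4 - 12 ≡ 5; y = λ·(0 - 5) - 10 ≡ 6. → (5, 6)
6P: (5, 6) + (12, 8). λ = (8 - 6)/(12 - 5) ≡ 2/7 mod 13. 7⁻¹ ≡ 2 (mod 13) since 7·2 = 14 ≡ 1, so λ ≡ 4.
  x = λ² - 5 - 12 = 16 - 17 ≡ 12; y = λ·(5 - 12) - 6 ≡ 5. → (12, 5)
7P: (12, 5) + (12, 8): same x and y₁ ≡ -y₂, so the sum is ∞.
7P = ∞, so the order is 7.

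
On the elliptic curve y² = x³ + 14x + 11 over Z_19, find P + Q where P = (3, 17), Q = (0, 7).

(3, 17) + (0, 7). λ = (7 - 17)/(0 - 3) ≡ 9/16 mod 19. 16⁻¹ ≡ 6 (mod 19), so λ ≡ 16.
  x = λ² - 3 - 0 = 256 - 3 ≡ 6; y = λ·(3 - 6) - 17 ≡ 11. → (6, 11)

(6, 11)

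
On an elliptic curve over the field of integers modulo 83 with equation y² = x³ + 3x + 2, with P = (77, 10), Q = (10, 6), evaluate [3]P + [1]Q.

First 3P:
Repeated addition: build up to 3P.
2P: tangent at (77, 10): λ = (3·77² + 3)/(2·10) ≡ 28/20. 20⁻¹ ≡ 54 (mod 83) since 20·54 = 1080 ≡ 1, so λ ≡ 28·54 ≡ 18.
  x = λ² - 77 - 77 = 324 - 154 ≡ 4; y = λ·(77 - 4) - 10 ≡ 59. → (4, 59)
3P: (4, 59) + (77, 10). λ = (10 - 59)/(77 - 4) ≡ 34/73 mod 83. 73⁻¹ ≡ 58 (mod 83), so λ ≡ 63.
  x = λ² - 4 - 77 = 3969 - 81 ≡ 70; y = λ·(4 - 70) - 59 ≡ 16. → (70, 16)
3P = (70, 16).
Finally 3P + Q:
(70, 16) + (10, 6). λ = (6 - 16)/(10 - 70) ≡ 73/23 mod 83. 23⁻¹ ≡ 65 (mod 83), so λ ≡ 14.
  x = λ² - 70 - 10 = 196 - 80 ≡ 33; y = λ·(70 - 33) - 16 ≡ 4. → (33, 4)

(33, 4)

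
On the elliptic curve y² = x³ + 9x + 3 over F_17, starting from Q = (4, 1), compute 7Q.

Double-and-add on 7 = (111)₂. Start with Q = (4, 1) for the leading 1-bit.
double: tangent at (4, 1): λ = (3·4² + 9)/(2·1) ≡ 6/2. 2⁻¹ ≡ 9 (mod 17), so λ ≡ 6·9 ≡ 3.
  x = λ² - 4 - 4 = 9 - 8 ≡ 1; y = λ·(4 - 1) - 1 ≡ 8. → (1, 8)
add Q: (1, 8) + (4, 1). λ = (1 - 8)/(4 - 1) ≡ 10/3 mod 17. 3⁻¹ ≡ 6 (mod 17) since 3·6 = 18 ≡ 1, so λ ≡ 9.
  x = λ² - 1 - 4 = 81 - 5 ≡ 8; y = λ·(1 - 8) - 8 ≡ 14. → (8, 14)
double: tangent at (8, 14): λ = (3·8² + 9)/(2·14) ≡ 14/11. 11⁻¹ ≡ 14 (mod 17) since 11·14 = 154 ≡ 1, so λ ≡ 14·14 ≡ 9.
  x = λ² - 8 - 8 = 81 - 16 ≡ 14; y = λ·(8 - 14) - 14 ≡ 0. → (14, 0)
add Q: (14, 0) + (4, 1). λ = (1 - 0)/(4 - 14) ≡ 1/7 mod 17. 7⁻¹ ≡ 5 (mod 17), so λ ≡ 5.
  x = λ² - 14 - 4 = 25 - 18 ≡ 7; y = λ·(14 - 7) - 0 ≡ 1. → (7, 1)

(7, 1)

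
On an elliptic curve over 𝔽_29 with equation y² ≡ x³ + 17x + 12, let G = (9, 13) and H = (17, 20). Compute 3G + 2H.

First 3G:
Repeated addition: build up to 3G.
2G: tangent at (9, 13): λ = (3·9² + 17)/(2·13) ≡ 28/26. 26⁻¹ ≡ 19 (mod 29), so λ ≡ 28·19 ≡ 10.
  x = λ² - 9 - 9 = 100 - 18 ≡ 24; y = λ·(9 - 24) - 13 ≡ 11. → (24, 11)
3G: (24, 11) + (9, 13). λ = (13 - 11)/(9 - 24) ≡ 2/14 mod 29. 14⁻¹ ≡ 27 (mod 29) since 14·27 = 378 ≡ 1, so λ ≡ 25.
  x = λ² - 24 - 9 = 625 - 33 ≡ 12; y = λ·(24 - 12) - 11 ≡ 28. → (12, 28)
3G = (12, 28).
Next 2H:
Repeated addition: build up to 2H.
2H: tangent at (17, 20): λ = (3·17² + 17)/(2·20) ≡ 14/11. 11⁻¹ ≡ 8 (mod 29) since 11·8 = 88 ≡ 1, so λ ≡ 14·8 ≡ 25.
  x = λ² - 17 - 17 = 625 - 34 ≡ 11; y = λ·(17 - 11) - 20 ≡ 14. → (11, 14)
2H = (11, 14).
Finally 3G + 2H:
(12, 28) + (11, 14). λ = (14 - 28)/(11 - 12) ≡ 15/28 mod 29. 28⁻¹ ≡ 28 (mod 29), so λ ≡ 14.
  x = λ² - 12 - 11 = 196 - 23 ≡ 28; y = λ·(12 - 28) - 28 ≡ 9. → (28, 9)

(28, 9)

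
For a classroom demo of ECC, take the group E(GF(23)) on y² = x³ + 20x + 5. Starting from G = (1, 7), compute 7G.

Double-and-add on 7 = (111)₂. Start with G = (1, 7) for the leading 1-bit.
double: tangent at (1, 7): λ = (3·1² + 20)/(2·7) ≡ 0/14. 14⁻¹ ≡ 5 (mod 23), so λ ≡ 0·5 ≡ 0.
  x = λ² - 1 - 1 = 0 - 2 ≡ 21; y = λ·(1 - 21) - 7 ≡ 16. → (21, 16)
add G: (21, 16) + (1, 7). λ = (7 - 16)/(1 - 21) ≡ 14/3 mod 23. 3⁻¹ ≡ 8 (mod 23) since 3·8 = 24 ≡ 1, so λ ≡ 20.
  x = λ² - 21 - 1 = 400 - 22 ≡ 10; y = λ·(21 - 10) - 16 ≡ 20. → (10, 20)
double: tangent at (10, 20): λ = (3·10² + 20)/(2·20) ≡ 21/17. 17⁻¹ ≡ 19 (mod 23), so λ ≡ 21·19 ≡ 8.
  x = λ² - 10 - 10 = 64 - 20 ≡ 21; y = λ·(10 - 21) - 20 ≡ 7. → (21, 7)
add G: (21, 7) + (1, 7). λ = (7 - 7)/(1 - 21) ≡ 0/3 mod 23. 3⁻¹ ≡ 8 (mod 23), so λ ≡ 0.
  x = λ² - 21 - 1 = 0 - 22 ≡ 1; y = λ·(21 - 1) - 7 ≡ 16. → (1, 16)

(1, 16)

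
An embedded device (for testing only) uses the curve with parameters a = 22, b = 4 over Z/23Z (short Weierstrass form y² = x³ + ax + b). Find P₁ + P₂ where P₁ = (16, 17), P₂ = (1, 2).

(7, 15)

(16, 17) + (1, 2). λ = (2 - 17)/(1 - 16) ≡ 8/8 mod 23. 8⁻¹ ≡ 3 (mod 23) since 8·3 = 24 ≡ 1, so λ ≡ 1.
  x = λ² - 16 - 1 = 1 - 17 ≡ 7; y = λ·(16 - 7) - 17 ≡ 15. → (7, 15)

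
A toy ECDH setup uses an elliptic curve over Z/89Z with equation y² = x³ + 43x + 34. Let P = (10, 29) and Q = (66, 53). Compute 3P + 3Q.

(31, 39)

First 3P:
Repeated addition: build up to 3P.
2P: tangent at (10, 29): λ = (3·10² + 43)/(2·29) ≡ 76/58. 58⁻¹ ≡ 66 (mod 89), so λ ≡ 76·66 ≡ 32.
  x = λ² - 10 - 10 = 1024 - 20 ≡ 25; y = λ·(10 - 25) - 29 ≡ 25. → (25, 25)
3P: (25, 25) + (10, 29). λ = (29 - 25)/(10 - 25) ≡ 4/74 mod 89. 74⁻¹ ≡ 83 (mod 89), so λ ≡ 65.
  x = λ² - 25 - 10 = 4225 - 35 ≡ 7; y = λ·(25 - 7) - 25 ≡ 77. → (7, 77)
3P = (7, 77).
Next 3Q:
Repeated addition: build up to 3Q.
2Q: tangent at (66, 53): λ = (3·66² + 43)/(2·53) ≡ 28/17. 17⁻¹ ≡ 21 (mod 89) since 17·21 = 357 ≡ 1, so λ ≡ 28·21 ≡ 54.
  x = λ² - 66 - 66 = 2916 - 132 ≡ 25; y = λ·(66 - 25) - 53 ≡ 25. → (25, 25)
3Q: (25, 25) + (66, 53). λ = (53 - 25)/(66 - 25) ≡ 28/41 mod 89. 41⁻¹ ≡ 76 (mod 89), so λ ≡ 81.
  x = λ² - 25 - 66 = 6561 - 91 ≡ 62; y = λ·(25 - 62) - 25 ≡ 4. → (62, 4)
3Q = (62, 4).
Finally 3P + 3Q:
(7, 77) + (62, 4). λ = (4 - 77)/(62 - 7) ≡ 16/55 mod 89. 55⁻¹ ≡ 34 (mod 89), so λ ≡ 10.
  x = λ² - 7 - 62 = 100 - 69 ≡ 31; y = λ·(7 - 31) - 77 ≡ 39. → (31, 39)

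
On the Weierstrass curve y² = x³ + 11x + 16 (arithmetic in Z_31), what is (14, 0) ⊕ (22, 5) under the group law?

(14, 0) + (22, 5). λ = (5 - 0)/(22 - 14) ≡ 5/8 mod 31. 8⁻¹ ≡ 4 (mod 31), so λ ≡ 20.
  x = λ² - 14 - 22 = 400 - 36 ≡ 23; y = λ·(14 - 23) - 0 ≡ 6. → (23, 6)

(23, 6)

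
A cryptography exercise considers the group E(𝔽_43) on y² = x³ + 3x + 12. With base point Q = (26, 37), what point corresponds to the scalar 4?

(17, 26)

Repeated addition: build up to 4Q.
2Q: tangent at (26, 37): λ = (3·26² + 3)/(2·37) ≡ 10/31. 31⁻¹ ≡ 25 (mod 43) since 31·25 = 775 ≡ 1, so λ ≡ 10·25 ≡ 35.
  x = λ² - 26 - 26 = 1225 - 52 ≡ 12; y = λ·(26 - 12) - 37 ≡ 23. → (12, 23)
3Q: (12, 23) + (26, 37). λ = (37 - 23)/(26 - 12) ≡ 14/14 mod 43. 14⁻¹ ≡ 40 (mod 43) since 14·40 = 560 ≡ 1, so λ ≡ 1.
  x = λ² - 12 - 26 = 1 - 38 ≡ 6; y = λ·(12 - 6) - 23 ≡ 26. → (6, 26)
4Q: (6, 26) + (26, 37). λ = (37 - 26)/(26 - 6) ≡ 11/20 mod 43. 20⁻¹ ≡ 28 (mod 43) since 20·28 = 560 ≡ 1, so λ ≡ 7.
  x = λ² - 6 - 26 = 49 - 32 ≡ 17; y = λ·(6 - 17) - 26 ≡ 26. → (17, 26)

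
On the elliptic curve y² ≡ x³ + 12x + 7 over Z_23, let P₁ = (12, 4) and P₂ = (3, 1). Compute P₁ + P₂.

(3, 22)

(12, 4) + (3, 1). λ = (1 - 4)/(3 - 12) ≡ 20/14 mod 23. 14⁻¹ ≡ 5 (mod 23), so λ ≡ 8.
  x = λ² - 12 - 3 = 64 - 15 ≡ 3; y = λ·(12 - 3) - 4 ≡ 22. → (3, 22)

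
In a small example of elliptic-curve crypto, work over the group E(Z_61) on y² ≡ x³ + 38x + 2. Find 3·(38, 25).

Write G = (38, 25).
Repeated addition: build up to 3G.
2G: tangent at (38, 25): λ = (3·38² + 38)/(2·25) ≡ 39/50. 50⁻¹ ≡ 11 (mod 61) since 50·11 = 550 ≡ 1, so λ ≡ 39·11 ≡ 2.
  x = λ² - 38 - 38 = 4 - 76 ≡ 50; y = λ·(38 - 50) - 25 ≡ 12. → (50, 12)
3G: (50, 12) + (38, 25). λ = (25 - 12)/(38 - 50) ≡ 13/49 mod 61. 49⁻¹ ≡ 5 (mod 61) since 49·5 = 245 ≡ 1, so λ ≡ 4.
  x = λ² - 50 - 38 = 16 - 88 ≡ 50; y = λ·(50 - 50) - 12 ≡ 49. → (50, 49)

(50, 49)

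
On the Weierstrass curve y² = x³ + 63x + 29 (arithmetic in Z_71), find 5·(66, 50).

(44, 67)

Write P = (66, 50).
Double-and-add on 5 = (101)₂. Start with P = (66, 50) for the leading 1-bit.
double: tangent at (66, 50): λ = (3·66² + 63)/(2·50) ≡ 67/29. 29⁻¹ ≡ 49 (mod 71), so λ ≡ 67·49 ≡ 17.
  x = λ² - 66 - 66 = 289 - 132 ≡ 15; y = λ·(66 - 15) - 50 ≡ 36. → (15, 36)
double: tangent at (15, 36): λ = (3·15² + 63)/(2·36) ≡ 28/1. 1⁻¹ ≡ 1 (mod 71), so λ ≡ 28·1 ≡ 28.
  x = λ² - 15 - 15 = 784 - 30 ≡ 44; y = λ·(15 - 44) - 36 ≡ 4. → (44, 4)
add P: (44, 4) + (66, 50). λ = (50 - 4)/(66 - 44) ≡ 46/22 mod 71. 22⁻¹ ≡ 42 (mod 71), so λ ≡ 15.
  x = λ² - 44 - 66 = 225 - 110 ≡ 44; y = λ·(44 - 44) - 4 ≡ 67. → (44, 67)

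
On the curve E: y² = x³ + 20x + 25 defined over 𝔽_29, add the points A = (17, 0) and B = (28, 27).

(17, 0) + (28, 27). λ = (27 - 0)/(28 - 17) ≡ 27/11 mod 29. 11⁻¹ ≡ 8 (mod 29) since 11·8 = 88 ≡ 1, so λ ≡ 13.
  x = λ² - 17 - 28 = 169 - 45 ≡ 8; y = λ·(17 - 8) - 0 ≡ 1. → (8, 1)

(8, 1)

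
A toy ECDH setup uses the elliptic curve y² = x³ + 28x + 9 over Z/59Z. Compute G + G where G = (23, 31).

tangent at (23, 31): λ = (3·23² + 28)/(2·31) ≡ 22/3. 3⁻¹ ≡ 20 (mod 59), so λ ≡ 22·20 ≡ 27.
  x = λ² - 23 - 23 = 729 - 46 ≡ 34; y = λ·(23 - 34) - 31 ≡ 26. → (34, 26)

(34, 26)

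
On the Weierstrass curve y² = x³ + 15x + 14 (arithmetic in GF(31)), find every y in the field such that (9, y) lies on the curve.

14, 17

x³ + 15x + 14 = 878 ≡ 10 (mod 31).
Square roots of 10 mod 31: 14 and 17 (since 14² = 196 ≡ 10).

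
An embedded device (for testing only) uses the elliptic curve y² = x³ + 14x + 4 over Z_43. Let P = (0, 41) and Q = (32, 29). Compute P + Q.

(36, 37)

(0, 41) + (32, 29). λ = (29 - 41)/(32 - 0) ≡ 31/32 mod 43. 32⁻¹ ≡ 39 (mod 43) since 32·39 = 1248 ≡ 1, so λ ≡ 5.
  x = λ² - 0 - 32 = 25 - 32 ≡ 36; y = λ·(0 - 36) - 41 ≡ 37. → (36, 37)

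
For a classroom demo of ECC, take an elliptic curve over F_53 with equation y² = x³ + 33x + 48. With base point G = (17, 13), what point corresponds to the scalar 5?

Double-and-add on 5 = (101)₂. Start with G = (17, 13) for the leading 1-bit.
double: tangent at (17, 13): λ = (3·17² + 33)/(2·13) ≡ 52/26. 26⁻¹ ≡ 51 (mod 53), so λ ≡ 52·51 ≡ 2.
  x = λ² - 17 - 17 = 4 - 34 ≡ 23; y = λ·(17 - 23) - 13 ≡ 28. → (23, 28)
double: tangent at (23, 28): λ = (3·23² + 33)/(2·28) ≡ 30/3. 3⁻¹ ≡ 18 (mod 53), so λ ≡ 30·18 ≡ 10.
  x = λ² - 23 - 23 = 100 - 46 ≡ 1; y = λ·(23 - 1) - 28 ≡ 33. → (1, 33)
add G: (1, 33) + (17, 13). λ = (13 - 33)/(17 - 1) ≡ 33/16 mod 53. 16⁻¹ ≡ 10 (mod 53) since 16·10 = 160 ≡ 1, so λ ≡ 12.
  x = λ² - 1 - 17 = 144 - 18 ≡ 20; y = λ·(1 - 20) - 33 ≡ 4. → (20, 4)

(20, 4)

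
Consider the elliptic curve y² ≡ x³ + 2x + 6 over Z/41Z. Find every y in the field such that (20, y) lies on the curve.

x³ + 2x + 6 = 8046 ≡ 10 (mod 41).
Square roots of 10 mod 41: 16 and 25 (since 16² = 256 ≡ 10).

16, 25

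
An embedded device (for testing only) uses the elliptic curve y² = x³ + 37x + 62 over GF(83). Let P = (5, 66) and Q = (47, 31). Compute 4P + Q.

First 4P:
Double-and-add on 4 = (100)₂. Start with P = (5, 66) for the leading 1-bit.
double: tangent at (5, 66): λ = (3·5² + 37)/(2·66) ≡ 29/49. 49⁻¹ ≡ 61 (mod 83) since 49·61 = 2989 ≡ 1, so λ ≡ 29·61 ≡ 26.
  x = λ² - 5 - 5 = 676 - 10 ≡ 2; y = λ·(5 - 2) - 66 ≡ 12. → (2, 12)
double: tangent at (2, 12): λ = (3·2² + 37)/(2·12) ≡ 49/24. 24⁻¹ ≡ 45 (mod 83) since 24·45 = 1080 ≡ 1, so λ ≡ 49·45 ≡ 47.
  x = λ² - 2 - 2 = 2209 - 4 ≡ 47; y = λ·(2 - 47) - 12 ≡ 31. → (47, 31)
4P = (47, 31).
Finally 4P + Q:
tangent at (47, 31): λ = (3·47² + 37)/(2·31) ≡ 24/62. 62⁻¹ ≡ 79 (mod 83) since 62·79 = 4898 ≡ 1, so λ ≡ 24·79 ≡ 70.
  x = λ² - 47 - 47 = 4900 - 94 ≡ 75; y = λ·(47 - 75) - 31 ≡ 1. → (75, 1)

(75, 1)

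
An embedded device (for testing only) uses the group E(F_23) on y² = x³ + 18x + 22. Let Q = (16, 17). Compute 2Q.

tangent at (16, 17): λ = (3·16² + 18)/(2·17) ≡ 4/11. 11⁻¹ ≡ 21 (mod 23) since 11·21 = 231 ≡ 1, so λ ≡ 4·21 ≡ 15.
  x = λ² - 16 - 16 = 225 - 32 ≡ 9; y = λ·(16 - 9) - 17 ≡ 19. → (9, 19)

(9, 19)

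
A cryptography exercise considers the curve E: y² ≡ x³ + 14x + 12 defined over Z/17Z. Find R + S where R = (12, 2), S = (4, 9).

(10, 9)

(12, 2) + (4, 9). λ = (9 - 2)/(4 - 12) ≡ 7/9 mod 17. 9⁻¹ ≡ 2 (mod 17) since 9·2 = 18 ≡ 1, so λ ≡ 14.
  x = λ² - 12 - 4 = 196 - 16 ≡ 10; y = λ·(12 - 10) - 2 ≡ 9. → (10, 9)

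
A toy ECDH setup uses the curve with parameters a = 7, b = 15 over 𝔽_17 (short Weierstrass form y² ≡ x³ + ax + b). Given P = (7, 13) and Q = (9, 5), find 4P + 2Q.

(6, 16)

First 4P:
Double-and-add on 4 = (100)₂. Start with P = (7, 13) for the leading 1-bit.
double: tangent at (7, 13): λ = (3·7² + 7)/(2·13) ≡ 1/9. 9⁻¹ ≡ 2 (mod 17), so λ ≡ 1·2 ≡ 2.
  x = λ² - 7 - 7 = 4 - 14 ≡ 7; y = λ·(7 - 7) - 13 ≡ 4. → (7, 4)
double: tangent at (7, 4): λ = (3·7² + 7)/(2·4) ≡ 1/8. 8⁻¹ ≡ 15 (mod 17), so λ ≡ 1·15 ≡ 15.
  x = λ² - 7 - 7 = 225 - 14 ≡ 7; y = λ·(7 - 7) - 4 ≡ 13. → (7, 13)
4P = (7, 13).
Next 2Q:
Repeated addition: build up to 2Q.
2Q: tangent at (9, 5): λ = (3·9² + 7)/(2·5) ≡ 12/10. 10⁻¹ ≡ 12 (mod 17) since 10·12 = 120 ≡ 1, so λ ≡ 12·12 ≡ 8.
  x = λ² - 9 - 9 = 64 - 18 ≡ 12; y = λ·(9 - 12) - 5 ≡ 5. → (12, 5)
2Q = (12, 5).
Finally 4P + 2Q:
(7, 13) + (12, 5). λ = (5 - 13)/(12 - 7) ≡ 9/5 mod 17. 5⁻¹ ≡ 7 (mod 17), so λ ≡ 12.
  x = λ² - 7 - 12 = 144 - 19 ≡ 6; y = λ·(7 - 6) - 13 ≡ 16. → (6, 16)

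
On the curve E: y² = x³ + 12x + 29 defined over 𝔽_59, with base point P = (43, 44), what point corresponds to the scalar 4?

Double-and-add on 4 = (100)₂. Start with P = (43, 44) for the leading 1-bit.
double: tangent at (43, 44): λ = (3·43² + 12)/(2·44) ≡ 13/29. 29⁻¹ ≡ 57 (mod 59) since 29·57 = 1653 ≡ 1, so λ ≡ 13·57 ≡ 33.
  x = λ² - 43 - 43 = 1089 - 86 ≡ 0; y = λ·(43 - 0) - 44 ≡ 18. → (0, 18)
double: tangent at (0, 18): λ = (3·0² + 12)/(2·18) ≡ 12/36. 36⁻¹ ≡ 41 (mod 59), so λ ≡ 12·41 ≡ 20.
  x = λ² - 0 - 0 = 400 - 0 ≡ 46; y = λ·(0 - 46) - 18 ≡ 6. → (46, 6)

(46, 6)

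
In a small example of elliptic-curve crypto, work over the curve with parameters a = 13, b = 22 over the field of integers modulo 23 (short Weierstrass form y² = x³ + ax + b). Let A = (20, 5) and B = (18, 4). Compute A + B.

(20, 5) + (18, 4). λ = (4 - 5)/(18 - 20) ≡ 22/21 mod 23. 21⁻¹ ≡ 11 (mod 23) since 21·11 = 231 ≡ 1, so λ ≡ 12.
  x = λ² - 20 - 18 = 144 - 38 ≡ 14; y = λ·(20 - 14) - 5 ≡ 21. → (14, 21)

(14, 21)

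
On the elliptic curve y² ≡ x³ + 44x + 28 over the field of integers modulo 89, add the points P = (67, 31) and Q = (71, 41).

(24, 32)

(67, 31) + (71, 41). λ = (41 - 31)/(71 - 67) ≡ 10/4 mod 89. 4⁻¹ ≡ 67 (mod 89), so λ ≡ 47.
  x = λ² - 67 - 71 = 2209 - 138 ≡ 24; y = λ·(67 - 24) - 31 ≡ 32. → (24, 32)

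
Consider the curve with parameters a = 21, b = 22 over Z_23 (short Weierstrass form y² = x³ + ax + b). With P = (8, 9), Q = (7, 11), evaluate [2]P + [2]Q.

First 2P:
Repeated addition: build up to 2P.
2P: tangent at (8, 9): λ = (3·8² + 21)/(2·9) ≡ 6/18. 18⁻¹ ≡ 9 (mod 23), so λ ≡ 6·9 ≡ 8.
  x = λ² - 8 - 8 = 64 - 16 ≡ 2; y = λ·(8 - 2) - 9 ≡ 16. → (2, 16)
2P = (2, 16).
Next 2Q:
Repeated addition: build up to 2Q.
2Q: tangent at (7, 11): λ = (3·7² + 21)/(2·11) ≡ 7/22. 22⁻¹ ≡ 22 (mod 23), so λ ≡ 7·22 ≡ 16.
  x = λ² - 7 - 7 = 256 - 14 ≡ 12; y = λ·(7 - 12) - 11 ≡ 1. → (12, 1)
2Q = (12, 1).
Finally 2P + 2Q:
(2, 16) + (12, 1). λ = (1 - 16)/(12 - 2) ≡ 8/10 mod 23. 10⁻¹ ≡ 7 (mod 23) since 10·7 = 70 ≡ 1, so λ ≡ 10.
  x = λ² - 2 - 12 = 100 - 14 ≡ 17; y = λ·(2 - 17) - 16 ≡ 18. → (17, 18)

(17, 18)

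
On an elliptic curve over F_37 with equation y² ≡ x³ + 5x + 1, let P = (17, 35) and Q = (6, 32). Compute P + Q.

(26, 13)

(17, 35) + (6, 32). λ = (32 - 35)/(6 - 17) ≡ 34/26 mod 37. 26⁻¹ ≡ 10 (mod 37) since 26·10 = 260 ≡ 1, so λ ≡ 7.
  x = λ² - 17 - 6 = 49 - 23 ≡ 26; y = λ·(17 - 26) - 35 ≡ 13. → (26, 13)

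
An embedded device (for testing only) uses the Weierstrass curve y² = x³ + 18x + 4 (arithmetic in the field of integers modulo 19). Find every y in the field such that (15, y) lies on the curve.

1, 18

x³ + 18x + 4 = 3649 ≡ 1 (mod 19).
Square roots of 1 mod 19: 1 and 18 (since 1² = 1 ≡ 1).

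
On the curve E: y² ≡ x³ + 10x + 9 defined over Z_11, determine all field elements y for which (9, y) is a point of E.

5, 6

x³ + 10x + 9 = 828 ≡ 3 (mod 11).
Square roots of 3 mod 11: 5 and 6 (since 5² = 25 ≡ 3).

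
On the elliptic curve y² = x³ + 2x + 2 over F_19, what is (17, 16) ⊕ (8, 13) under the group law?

(17, 16) + (8, 13). λ = (13 - 16)/(8 - 17) ≡ 16/10 mod 19. 10⁻¹ ≡ 2 (mod 19), so λ ≡ 13.
  x = λ² - 17 - 8 = 169 - 25 ≡ 11; y = λ·(17 - 11) - 16 ≡ 5. → (11, 5)

(11, 5)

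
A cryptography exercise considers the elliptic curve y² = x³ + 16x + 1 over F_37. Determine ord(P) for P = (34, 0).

2P: (34, 0) + (34, 0): same x and y₁ ≡ -y₂, so the sum is the point at infinity.
2P = the point at infinity, so the order is 2.

2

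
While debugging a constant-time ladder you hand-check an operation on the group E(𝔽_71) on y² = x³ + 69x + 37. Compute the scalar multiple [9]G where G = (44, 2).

(32, 9)

Repeated addition: build up to 9G.
2G: tangent at (44, 2): λ = (3·44² + 69)/(2·2) ≡ 55/4. 4⁻¹ ≡ 18 (mod 71) since 4·18 = 72 ≡ 1, so λ ≡ 55·18 ≡ 67.
  x = λ² - 44 - 44 = 4489 - 88 ≡ 70; y = λ·(44 - 70) - 2 ≡ 31. → (70, 31)
3G: (70, 31) + (44, 2). λ = (2 - 31)/(44 - 70) ≡ 42/45 mod 71. 45⁻¹ ≡ 30 (mod 71), so λ ≡ 53.
  x = λ² - 70 - 44 = 2809 - 114 ≡ 68; y = λ·(70 - 68) - 31 ≡ 4. → (68, 4)
4G: (68, 4) + (44, 2). λ = (2 - 4)/(44 - 68) ≡ 69/47 mod 71. 47⁻¹ ≡ 68 (mod 71) since 47·68 = 3196 ≡ 1, so λ ≡ 6.
  x = λ² - 68 - 44 = 36 - 112 ≡ 66; y = λ·(68 - 66) - 4 ≡ 8. → (66, 8)
5G: (66, 8) + (44, 2). λ = (2 - 8)/(44 - 66) ≡ 65/49 mod 71. 49⁻¹ ≡ 29 (mod 71), so λ ≡ 39.
  x = λ² - 66 - 44 = 1521 - 110 ≡ 62; y = λ·(66 - 62) - 8 ≡ 6. → (62, 6)
6G: (62, 6) + (44, 2). λ = (2 - 6)/(44 - 62) ≡ 67/53 mod 71. 53⁻¹ ≡ 67 (mod 71), so λ ≡ 16.
  x = λ² - 62 - 44 = 256 - 106 ≡ 8; y = λ·(62 - 8) - 6 ≡ 6. → (8, 6)
7G: (8, 6) + (44, 2). λ = (2 - 6)/(44 - 8) ≡ 67/36 mod 71. 36⁻¹ ≡ 2 (mod 71) since 36·2 = 72 ≡ 1, so λ ≡ 63.
  x = λ² - 8 - 44 = 3969 - 52 ≡ 12; y = λ·(8 - 12) - 6 ≡ 26. → (12, 26)
8G: (12, 26) + (44, 2). λ = (2 - 26)/(44 - 12) ≡ 47/32 mod 71. 32⁻¹ ≡ 20 (mod 71) since 32·20 = 640 ≡ 1, so λ ≡ 17.
  x = λ² - 12 - 44 = 289 - 56 ≡ 20; y = λ·(12 - 20) - 26 ≡ 51. → (20, 51)
9G: (20, 51) + (44, 2). λ = (2 - 51)/(44 - 20) ≡ 22/24 mod 71. 24⁻¹ ≡ 3 (mod 71), so λ ≡ 66.
  x = λ² - 20 - 44 = 4356 - 64 ≡ 32; y = λ·(20 - 32) - 51 ≡ 9. → (32, 9)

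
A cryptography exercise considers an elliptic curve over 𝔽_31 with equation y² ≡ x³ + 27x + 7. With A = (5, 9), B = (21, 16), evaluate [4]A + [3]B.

(29, 10)

First 4A:
Double-and-add on 4 = (100)₂. Start with A = (5, 9) for the leading 1-bit.
double: tangent at (5, 9): λ = (3·5² + 27)/(2·9) ≡ 9/18. 18⁻¹ ≡ 19 (mod 31), so λ ≡ 9·19 ≡ 16.
  x = λ² - 5 - 5 = 256 - 10 ≡ 29; y = λ·(5 - 29) - 9 ≡ 10. → (29, 10)
double: tangent at (29, 10): λ = (3·29² + 27)/(2·10) ≡ 8/20. 20⁻¹ ≡ 14 (mod 31), so λ ≡ 8·14 ≡ 19.
  x = λ² - 29 - 29 = 361 - 58 ≡ 24; y = λ·(29 - 24) - 10 ≡ 23. → (24, 23)
4A = (24, 23).
Next 3B:
Repeated addition: build up to 3B.
2B: tangent at (21, 16): λ = (3·21² + 27)/(2·16) ≡ 17/1. 1⁻¹ ≡ 1 (mod 31), so λ ≡ 17·1 ≡ 17.
  x = λ² - 21 - 21 = 289 - 42 ≡ 30; y = λ·(21 - 30) - 16 ≡ 17. → (30, 17)
3B: (30, 17) + (21, 16). λ = (16 - 17)/(21 - 30) ≡ 30/22 mod 31. 22⁻¹ ≡ 24 (mod 31), so λ ≡ 7.
  x = λ² - 30 - 21 = 49 - 51 ≡ 29; y = λ·(30 - 29) - 17 ≡ 21. → (29, 21)
3B = (29, 21).
Finally 4A + 3B:
(24, 23) + (29, 21). λ = (21 - 23)/(29 - 24) ≡ 29/5 mod 31. 5⁻¹ ≡ 25 (mod 31), so λ ≡ 12.
  x = λ² - 24 - 29 = 144 - 53 ≡ 29; y = λ·(24 - 29) - 23 ≡ 10. → (29, 10)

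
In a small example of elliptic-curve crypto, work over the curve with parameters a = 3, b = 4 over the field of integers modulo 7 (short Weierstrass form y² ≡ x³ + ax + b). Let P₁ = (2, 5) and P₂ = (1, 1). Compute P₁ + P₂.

(6, 0)

(2, 5) + (1, 1). λ = (1 - 5)/(1 - 2) ≡ 3/6 mod 7. 6⁻¹ ≡ 6 (mod 7) since 6·6 = 36 ≡ 1, so λ ≡ 4.
  x = λ² - 2 - 1 = 16 - 3 ≡ 6; y = λ·(2 - 6) - 5 ≡ 0. → (6, 0)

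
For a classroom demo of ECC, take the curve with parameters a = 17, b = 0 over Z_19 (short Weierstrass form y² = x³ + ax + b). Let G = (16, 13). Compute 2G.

tangent at (16, 13): λ = (3·16² + 17)/(2·13) ≡ 6/7. 7⁻¹ ≡ 11 (mod 19) since 7·11 = 77 ≡ 1, so λ ≡ 6·11 ≡ 9.
  x = λ² - 16 - 16 = 81 - 32 ≡ 11; y = λ·(16 - 11) - 13 ≡ 13. → (11, 13)

(11, 13)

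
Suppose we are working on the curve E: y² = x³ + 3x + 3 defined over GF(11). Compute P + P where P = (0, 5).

tangent at (0, 5): λ = (3·0² + 3)/(2·5) ≡ 3/10. 10⁻¹ ≡ 10 (mod 11) since 10·10 = 100 ≡ 1, so λ ≡ 3·10 ≡ 8.
  x = λ² - 0 - 0 = 64 - 0 ≡ 9; y = λ·(0 - 9) - 5 ≡ 0. → (9, 0)

(9, 0)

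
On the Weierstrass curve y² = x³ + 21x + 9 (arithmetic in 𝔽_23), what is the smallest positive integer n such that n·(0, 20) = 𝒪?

2P: tangent at (0, 20): λ = (3·0² + 21)/(2·20) ≡ 21/17. 17⁻¹ ≡ 19 (mod 23), so λ ≡ 21·19 ≡ 8.
  x = λ² - 0 - 0 = 64 - 0 ≡ 18; y = λ·(0 - 18) - 20 ≡ 20. → (18, 20)
3P: (18, 20) + (0, 20). λ = (20 - 20)/(0 - 18) ≡ 0/5 mod 23. 5⁻¹ ≡ 14 (mod 23), so λ ≡ 0.
  x = λ² - 18 - 0 = 0 - 18 ≡ 5; y = λ·(18 - 5) - 20 ≡ 3. → (5, 3)
4P: (5, 3) + (0, 20). λ = (20 - 3)/(0 - 5) ≡ 17/18 mod 23. 18⁻¹ ≡ 9 (mod 23), so λ ≡ 15.
  x = λ² - 5 - 0 = 225 - 5 ≡ 13; y = λ·(5 - 13) - 3 ≡ 15. → (13, 15)
5P: (13, 15) + (0, 20). λ = (20 - 15)/(0 - 13) ≡ 5/10 mod 23. 10⁻¹ ≡ 7 (mod 23), so λ ≡ 12.
  x = λ² - 13 - 0 = 144 - 13 ≡ 16; y = λ·(13 - 16) - 15 ≡ 18. → (16, 18)
6P: (16, 18) + (0, 20). λ = (20 - 18)/(0 - 16) ≡ 2/7 mod 23. 7⁻¹ ≡ 10 (mod 23), so λ ≡ 20.
  x = λ² - 16 - 0 = 400 - 16 ≡ 16; y = λ·(16 - 16) - 18 ≡ 5. → (16, 5)
7P: (16, 5) + (0, 20). λ = (20 - 5)/(0 - 16) ≡ 15/7 mod 23. 7⁻¹ ≡ 10 (mod 23), so λ ≡ 12.
  x = λ² - 16 - 0 = 144 - 16 ≡ 13; y = λ·(16 - 13) - 5 ≡ 8. → (13, 8)
8P: (13, 8) + (0, 20). λ = (20 - 8)/(0 - 13) ≡ 12/10 mod 23. 10⁻¹ ≡ 7 (mod 23), so λ ≡ 15.
  x = λ² - 13 - 0 = 225 - 13 ≡ 5; y = λ·(13 - 5) - 8 ≡ 20. → (5, 20)
9P: (5, 20) + (0, 20). λ = (20 - 20)/(0 - 5) ≡ 0/18 mod 23. 18⁻¹ ≡ 9 (mod 23), so λ ≡ 0.
  x = λ² - 5 - 0 = 0 - 5 ≡ 18; y = λ·(5 - 18) - 20 ≡ 3. → (18, 3)
10P: (18, 3) + (0, 20). λ = (20 - 3)/(0 - 18) ≡ 17/5 mod 23. 5⁻¹ ≡ 14 (mod 23) since 5·14 = 70 ≡ 1, so λ ≡ 8.
  x = λ² - 18 - 0 = 64 - 18 ≡ 0; y = λ·(18 - 0) - 3 ≡ 3. → (0, 3)
11P: (0, 3) + (0, 20): same x and y₁ ≡ -y₂, so the sum is 𝒪.
11P = 𝒪, so the order is 11.

11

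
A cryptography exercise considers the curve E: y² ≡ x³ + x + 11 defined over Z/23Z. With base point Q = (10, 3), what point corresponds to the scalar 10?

Repeated addition: build up to 10Q.
2Q: tangent at (10, 3): λ = (3·10² + 1)/(2·3) ≡ 2/6. 6⁻¹ ≡ 4 (mod 23), so λ ≡ 2·4 ≡ 8.
  x = λ² - 10 - 10 = 64 - 20 ≡ 21; y = λ·(10 - 21) - 3 ≡ 1. → (21, 1)
3Q: (21, 1) + (10, 3). λ = (3 - 1)/(10 - 21) ≡ 2/12 mod 23. 12⁻¹ ≡ 2 (mod 23), so λ ≡ 4.
  x = λ² - 21 - 10 = 16 - 31 ≡ 8; y = λ·(21 - 8) - 1 ≡ 5. → (8, 5)
4Q: (8, 5) + (10, 3). λ = (3 - 5)/(10 - 8) ≡ 21/2 mod 23. 2⁻¹ ≡ 12 (mod 23), so λ ≡ 22.
  x = λ² - 8 - 10 = 484 - 18 ≡ 6; y = λ·(8 - 6) - 5 ≡ 16. → (6, 16)
5Q: (6, 16) + (10, 3). λ = (3 - 16)/(10 - 6) ≡ 10/4 mod 23. 4⁻¹ ≡ 6 (mod 23), so λ ≡ 14.
  x = λ² - 6 - 10 = 196 - 16 ≡ 19; y = λ·(6 - 19) - 16 ≡ 9. → (19, 9)
6Q: (19, 9) + (10, 3). λ = (3 - 9)/(10 - 19) ≡ 17/14 mod 23. 14⁻¹ ≡ 5 (mod 23) since 14·5 = 70 ≡ 1, so λ ≡ 16.
  x = λ² - 19 - 10 = 256 - 29 ≡ 20; y = λ·(19 - 20) - 9 ≡ 21. → (20, 21)
7Q: (20, 21) + (10, 3). λ = (3 - 21)/(10 - 20) ≡ 5/13 mod 23. 13⁻¹ ≡ 16 (mod 23), so λ ≡ 11.
  x = λ² - 20 - 10 = 121 - 30 ≡ 22; y = λ·(20 - 22) - 21 ≡ 3. → (22, 3)
8Q: (22, 3) + (10, 3). λ = (3 - 3)/(10 - 22) ≡ 0/11 mod 23. 11⁻¹ ≡ 21 (mod 23) since 11·21 = 231 ≡ 1, so λ ≡ 0.
  x = λ² - 22 - 10 = 0 - 32 ≡ 14; y = λ·(22 - 14) - 3 ≡ 20. → (14, 20)
9Q: (14, 20) + (10, 3). λ = (3 - 20)/(10 - 14) ≡ 6/19 mod 23. 19⁻¹ ≡ 17 (mod 23), so λ ≡ 10.
  x = λ² - 14 - 10 = 100 - 24 ≡ 7; y = λ·(14 - 7) - 20 ≡ 4. → (7, 4)
10Q: (7, 4) + (10, 3). λ = (3 - 4)/(10 - 7) ≡ 22/3 mod 23. 3⁻¹ ≡ 8 (mod 23), so λ ≡ 15.
  x = λ² - 7 - 10 = 225 - 17 ≡ 1; y = λ·(7 - 1) - 4 ≡ 17. → (1, 17)

(1, 17)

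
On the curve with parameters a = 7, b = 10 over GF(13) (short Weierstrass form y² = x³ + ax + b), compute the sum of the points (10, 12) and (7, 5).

(0, 7)

(10, 12) + (7, 5). λ = (5 - 12)/(7 - 10) ≡ 6/10 mod 13. 10⁻¹ ≡ 4 (mod 13) since 10·4 = 40 ≡ 1, so λ ≡ 11.
  x = λ² - 10 - 7 = 121 - 17 ≡ 0; y = λ·(10 - 0) - 12 ≡ 7. → (0, 7)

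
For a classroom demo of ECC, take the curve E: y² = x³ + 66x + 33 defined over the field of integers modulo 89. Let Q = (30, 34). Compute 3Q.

Repeated addition: build up to 3Q.
2Q: tangent at (30, 34): λ = (3·30² + 66)/(2·34) ≡ 7/68. 68⁻¹ ≡ 72 (mod 89), so λ ≡ 7·72 ≡ 59.
  x = λ² - 30 - 30 = 3481 - 60 ≡ 39; y = λ·(30 - 39) - 34 ≡ 58. → (39, 58)
3Q: (39, 58) + (30, 34). λ = (34 - 58)/(30 - 39) ≡ 65/80 mod 89. 80⁻¹ ≡ 79 (mod 89), so λ ≡ 62.
  x = λ² - 39 - 30 = 3844 - 69 ≡ 37; y = λ·(39 - 37) - 58 ≡ 66. → (37, 66)

(37, 66)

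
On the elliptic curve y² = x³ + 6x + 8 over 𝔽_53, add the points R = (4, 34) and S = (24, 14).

(4, 34) + (24, 14). λ = (14 - 34)/(24 - 4) ≡ 33/20 mod 53. 20⁻¹ ≡ 8 (mod 53), so λ ≡ 52.
  x = λ² - 4 - 24 = 2704 - 28 ≡ 26; y = λ·(4 - 26) - 34 ≡ 41. → (26, 41)

(26, 41)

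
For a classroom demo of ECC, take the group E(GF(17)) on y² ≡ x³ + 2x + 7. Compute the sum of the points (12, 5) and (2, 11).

(12, 5) + (2, 11). λ = (11 - 5)/(2 - 12) ≡ 6/7 mod 17. 7⁻¹ ≡ 5 (mod 17) since 7·5 = 35 ≡ 1, so λ ≡ 13.
  x = λ² - 12 - 2 = 169 - 14 ≡ 2; y = λ·(12 - 2) - 5 ≡ 6. → (2, 6)

(2, 6)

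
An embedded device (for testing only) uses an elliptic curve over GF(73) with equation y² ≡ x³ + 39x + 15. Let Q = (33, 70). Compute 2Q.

tangent at (33, 70): λ = (3·33² + 39)/(2·70) ≡ 21/67. 67⁻¹ ≡ 12 (mod 73) since 67·12 = 804 ≡ 1, so λ ≡ 21·12 ≡ 33.
  x = λ² - 33 - 33 = 1089 - 66 ≡ 1; y = λ·(33 - 1) - 70 ≡ 37. → (1, 37)

(1, 37)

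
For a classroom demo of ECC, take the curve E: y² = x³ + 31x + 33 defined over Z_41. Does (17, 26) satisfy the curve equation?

y² = 26² ≡ 20; x³ + 31x + 33 = 5473 ≡ 20 (mod 41). 20 = 20.

yes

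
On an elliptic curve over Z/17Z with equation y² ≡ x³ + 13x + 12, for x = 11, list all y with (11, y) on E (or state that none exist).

none

x³ + 13x + 12 = 1486 ≡ 7 (mod 17).
7 is a non-residue mod 17; no y exists.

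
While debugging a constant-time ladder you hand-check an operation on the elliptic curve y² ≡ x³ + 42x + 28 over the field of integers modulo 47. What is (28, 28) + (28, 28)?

tangent at (28, 28): λ = (3·28² + 42)/(2·28) ≡ 44/9. 9⁻¹ ≡ 21 (mod 47), so λ ≡ 44·21 ≡ 31.
  x = λ² - 28 - 28 = 961 - 56 ≡ 12; y = λ·(28 - 12) - 28 ≡ 45. → (12, 45)

(12, 45)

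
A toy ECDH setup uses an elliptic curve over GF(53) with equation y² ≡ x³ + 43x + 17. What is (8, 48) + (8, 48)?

tangent at (8, 48): λ = (3·8² + 43)/(2·48) ≡ 23/43. 43⁻¹ ≡ 37 (mod 53), so λ ≡ 23·37 ≡ 3.
  x = λ² - 8 - 8 = 9 - 16 ≡ 46; y = λ·(8 - 46) - 48 ≡ 50. → (46, 50)

(46, 50)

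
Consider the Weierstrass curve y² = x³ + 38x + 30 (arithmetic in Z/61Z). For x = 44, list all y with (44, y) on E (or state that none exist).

12, 49

x³ + 38x + 30 = 86886 ≡ 22 (mod 61).
Square roots of 22 mod 61: 12 and 49 (since 12² = 144 ≡ 22).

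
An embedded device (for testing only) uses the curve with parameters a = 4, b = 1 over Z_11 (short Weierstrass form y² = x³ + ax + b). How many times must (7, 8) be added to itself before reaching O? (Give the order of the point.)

2P: tangent at (7, 8): λ = (3·7² + 4)/(2·8) ≡ 8/5. 5⁻¹ ≡ 9 (mod 11), so λ ≡ 8·9 ≡ 6.
  x = λ² - 7 - 7 = 36 - 14 ≡ 0; y = λ·(7 - 0) - 8 ≡ 1. → (0, 1)
3P: (0, 1) + (7, 8). λ = (8 - 1)/(7 - 0) ≡ 7/7 mod 11. 7⁻¹ ≡ 8 (mod 11) since 7·8 = 56 ≡ 1, so λ ≡ 1.
  x = λ² - 0 - 7 = 1 - 7 ≡ 5; y = λ·(0 - 5) - 1 ≡ 5. → (5, 5)
4P: (5, 5) + (7, 8). λ = (8 - 5)/(7 - 5) ≡ 3/2 mod 11. 2⁻¹ ≡ 6 (mod 11), so λ ≡ 7.
  x = λ² - 5 - 7 = 49 - 12 ≡ 4; y = λ·(5 - 4) - 5 ≡ 2. → (4, 2)
5P: (4, 2) + (7, 8). λ = (8 - 2)/(7 - 4) ≡ 6/3 mod 11. 3⁻¹ ≡ 4 (mod 11), so λ ≡ 2.
  x = λ² - 4 - 7 = 4 - 11 ≡ 4; y = λ·(4 - 4) - 2 ≡ 9. → (4, 9)
6P: (4, 9) + (7, 8). λ = (8 - 9)/(7 - 4) ≡ 10/3 mod 11. 3⁻¹ ≡ 4 (mod 11) since 3·4 = 12 ≡ 1, so λ ≡ 7.
  x = λ² - 4 - 7 = 49 - 11 ≡ 5; y = λ·(4 - 5) - 9 ≡ 6. → (5, 6)
7P: (5, 6) + (7, 8). λ = (8 - 6)/(7 - 5) ≡ 2/2 mod 11. 2⁻¹ ≡ 6 (mod 11), so λ ≡ 1.
  x = λ² - 5 - 7 = 1 - 12 ≡ 0; y = λ·(5 - 0) - 6 ≡ 10. → (0, 10)
8P: (0, 10) + (7, 8). λ = (8 - 10)/(7 - 0) ≡ 9/7 mod 11. 7⁻¹ ≡ 8 (mod 11), so λ ≡ 6.
  x = λ² - 0 - 7 = 36 - 7 ≡ 7; y = λ·(0 - 7) - 10 ≡ 3. → (7, 3)
9P: (7, 3) + (7, 8): same x and y₁ ≡ -y₂, so the sum is O.
9P = O, so the order is 9.

9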